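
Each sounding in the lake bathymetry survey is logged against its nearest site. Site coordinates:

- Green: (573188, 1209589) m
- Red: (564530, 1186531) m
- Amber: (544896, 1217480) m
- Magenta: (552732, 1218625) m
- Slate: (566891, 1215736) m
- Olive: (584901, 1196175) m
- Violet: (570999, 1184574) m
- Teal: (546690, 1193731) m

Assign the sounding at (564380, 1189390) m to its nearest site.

Red

Squared distances to each site:
Green: 485580465.000; Red: 8196381.000; Amber: 1168674356.000; Magenta: 990361129.000; Slate: 700416837.000; Olive: 467147666.000; Violet: 67005017.000; Teal: 331780381.000.
Minimum at Red.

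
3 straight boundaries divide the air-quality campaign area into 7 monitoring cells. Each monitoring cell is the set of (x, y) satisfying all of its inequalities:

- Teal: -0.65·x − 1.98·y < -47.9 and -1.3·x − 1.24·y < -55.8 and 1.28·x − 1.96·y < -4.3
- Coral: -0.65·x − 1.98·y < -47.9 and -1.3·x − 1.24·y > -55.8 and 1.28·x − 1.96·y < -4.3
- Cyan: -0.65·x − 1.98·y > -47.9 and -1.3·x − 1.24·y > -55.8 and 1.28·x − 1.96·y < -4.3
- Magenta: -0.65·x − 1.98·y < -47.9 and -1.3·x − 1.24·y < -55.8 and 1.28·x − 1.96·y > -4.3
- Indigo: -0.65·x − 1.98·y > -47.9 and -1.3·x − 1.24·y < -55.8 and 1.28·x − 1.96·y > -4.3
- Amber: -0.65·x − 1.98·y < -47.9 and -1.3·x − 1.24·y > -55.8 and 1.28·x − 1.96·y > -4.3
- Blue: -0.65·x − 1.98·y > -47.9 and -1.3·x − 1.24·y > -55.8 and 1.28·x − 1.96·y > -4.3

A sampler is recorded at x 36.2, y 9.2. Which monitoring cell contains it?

Indigo

-0.65·36.2 − 1.98·9.2 = -41.746, which is > -47.9
-1.3·36.2 − 1.24·9.2 = -58.468, which is < -55.8
1.28·36.2 − 1.96·9.2 = 28.304, which is > -4.3
This sign pattern matches Indigo.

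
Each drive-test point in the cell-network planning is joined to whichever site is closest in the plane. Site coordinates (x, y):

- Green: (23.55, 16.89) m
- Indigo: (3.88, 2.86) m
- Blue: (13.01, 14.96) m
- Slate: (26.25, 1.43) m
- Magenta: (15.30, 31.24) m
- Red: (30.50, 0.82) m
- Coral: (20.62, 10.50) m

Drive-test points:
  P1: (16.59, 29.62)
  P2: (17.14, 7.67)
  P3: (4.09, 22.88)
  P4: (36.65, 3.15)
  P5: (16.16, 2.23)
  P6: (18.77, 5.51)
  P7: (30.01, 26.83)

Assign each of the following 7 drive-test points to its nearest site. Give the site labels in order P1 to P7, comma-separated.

P1 → Magenta (d²=4.29)
P2 → Coral (d²=20.12)
P3 → Blue (d²=142.29)
P4 → Red (d²=43.25)
P5 → Coral (d²=88.28)
P6 → Coral (d²=28.32)
P7 → Green (d²=140.54)

Magenta, Coral, Blue, Red, Coral, Coral, Green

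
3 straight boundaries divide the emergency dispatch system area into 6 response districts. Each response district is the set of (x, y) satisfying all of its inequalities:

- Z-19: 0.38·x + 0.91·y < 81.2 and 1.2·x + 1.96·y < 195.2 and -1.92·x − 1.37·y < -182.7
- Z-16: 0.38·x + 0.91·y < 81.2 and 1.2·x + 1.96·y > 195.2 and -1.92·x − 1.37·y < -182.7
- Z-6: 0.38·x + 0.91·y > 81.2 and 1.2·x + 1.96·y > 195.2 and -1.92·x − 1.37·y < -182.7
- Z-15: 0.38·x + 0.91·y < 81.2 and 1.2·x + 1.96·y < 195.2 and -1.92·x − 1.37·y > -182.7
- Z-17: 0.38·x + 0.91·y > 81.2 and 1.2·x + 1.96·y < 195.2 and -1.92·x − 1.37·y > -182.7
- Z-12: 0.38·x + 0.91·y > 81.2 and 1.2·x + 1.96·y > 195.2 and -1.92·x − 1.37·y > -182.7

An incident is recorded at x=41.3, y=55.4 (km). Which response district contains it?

0.38·41.3 + 0.91·55.4 = 66.108, which is < 81.2
1.2·41.3 + 1.96·55.4 = 158.144, which is < 195.2
-1.92·41.3 − 1.37·55.4 = -155.194, which is > -182.7
This sign pattern matches Z-15.

Z-15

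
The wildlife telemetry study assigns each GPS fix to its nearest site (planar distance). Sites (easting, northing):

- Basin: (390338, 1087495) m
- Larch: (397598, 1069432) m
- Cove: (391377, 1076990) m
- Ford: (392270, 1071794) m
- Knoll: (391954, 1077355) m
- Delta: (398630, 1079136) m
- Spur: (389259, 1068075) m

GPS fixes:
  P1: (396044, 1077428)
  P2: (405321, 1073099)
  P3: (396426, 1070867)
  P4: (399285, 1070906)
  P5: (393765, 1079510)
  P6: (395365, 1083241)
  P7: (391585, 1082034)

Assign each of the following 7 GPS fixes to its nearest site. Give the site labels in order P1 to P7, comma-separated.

Delta, Larch, Larch, Larch, Knoll, Delta, Knoll

P1 → Delta (d²=9604660.00)
P2 → Larch (d²=73091618.00)
P3 → Larch (d²=3432809.00)
P4 → Larch (d²=5018645.00)
P5 → Knoll (d²=7923746.00)
P6 → Delta (d²=27511250.00)
P7 → Knoll (d²=22029202.00)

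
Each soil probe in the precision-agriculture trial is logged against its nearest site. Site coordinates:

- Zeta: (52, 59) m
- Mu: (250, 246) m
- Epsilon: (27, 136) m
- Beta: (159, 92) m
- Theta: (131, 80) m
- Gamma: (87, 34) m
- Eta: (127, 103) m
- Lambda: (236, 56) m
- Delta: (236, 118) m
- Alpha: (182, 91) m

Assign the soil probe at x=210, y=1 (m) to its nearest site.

Squared distances to each site:
Zeta: 28328.000; Mu: 61625.000; Epsilon: 51714.000; Beta: 10882.000; Theta: 12482.000; Gamma: 16218.000; Eta: 17293.000; Lambda: 3701.000; Delta: 14365.000; Alpha: 8884.000.
Minimum at Lambda.

Lambda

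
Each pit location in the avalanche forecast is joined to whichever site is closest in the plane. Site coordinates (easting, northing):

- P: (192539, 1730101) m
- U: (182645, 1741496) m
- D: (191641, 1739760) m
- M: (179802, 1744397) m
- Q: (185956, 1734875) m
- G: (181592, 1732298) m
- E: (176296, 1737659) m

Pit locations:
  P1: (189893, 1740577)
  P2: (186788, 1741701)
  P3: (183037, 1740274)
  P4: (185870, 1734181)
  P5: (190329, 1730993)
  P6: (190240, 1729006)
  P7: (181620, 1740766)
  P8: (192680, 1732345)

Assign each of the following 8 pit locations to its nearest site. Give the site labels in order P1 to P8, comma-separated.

D, U, U, Q, P, P, U, P

P1 → D (d²=3722993.00)
P2 → U (d²=17206474.00)
P3 → U (d²=1646948.00)
P4 → Q (d²=489032.00)
P5 → P (d²=5679764.00)
P6 → P (d²=6484426.00)
P7 → U (d²=1583525.00)
P8 → P (d²=5055417.00)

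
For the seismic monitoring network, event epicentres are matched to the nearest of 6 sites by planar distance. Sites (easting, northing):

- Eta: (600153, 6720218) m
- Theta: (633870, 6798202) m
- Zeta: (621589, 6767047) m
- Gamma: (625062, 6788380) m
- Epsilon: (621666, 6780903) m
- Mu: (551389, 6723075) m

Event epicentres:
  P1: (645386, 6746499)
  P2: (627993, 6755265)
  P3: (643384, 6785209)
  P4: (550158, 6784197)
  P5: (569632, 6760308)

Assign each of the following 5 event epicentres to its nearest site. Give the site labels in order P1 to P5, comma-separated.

P1 → Zeta (d²=988517513.00)
P2 → Zeta (d²=179826740.00)
P3 → Theta (d²=259334245.00)
P4 → Mu (d²=3737414245.00)
P5 → Mu (d²=1719103338.00)

Zeta, Zeta, Theta, Mu, Mu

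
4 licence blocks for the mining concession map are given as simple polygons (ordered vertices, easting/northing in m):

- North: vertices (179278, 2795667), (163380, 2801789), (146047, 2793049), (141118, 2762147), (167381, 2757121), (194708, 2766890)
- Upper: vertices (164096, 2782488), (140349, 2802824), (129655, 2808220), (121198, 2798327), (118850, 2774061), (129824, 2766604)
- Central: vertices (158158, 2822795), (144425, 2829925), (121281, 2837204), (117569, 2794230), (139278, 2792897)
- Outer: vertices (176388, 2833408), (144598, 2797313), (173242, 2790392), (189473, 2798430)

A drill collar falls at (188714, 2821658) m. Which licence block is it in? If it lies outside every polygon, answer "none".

none

Cast a ray rightward from (188714, 2821658). For each polygon, the edges (by vertex number in listed order) whose endpoints lie on opposite sides of northing = 2821658, where each meets that height, and whether that is right or left of the point:
North: no edge straddles that height → 0 crossings.
Upper: no edge straddles that height → 0 crossings.
Central: 3–4 at easting≈119938.2 (left), 5–1 at easting≈157440.0 (left) → 0 crossings.
Outer: 1–2 at easting≈166039.4 (left), 4–1 at easting≈180783.6 (left) → 0 crossings.
All counts are even, so the point lies outside every listed polygon.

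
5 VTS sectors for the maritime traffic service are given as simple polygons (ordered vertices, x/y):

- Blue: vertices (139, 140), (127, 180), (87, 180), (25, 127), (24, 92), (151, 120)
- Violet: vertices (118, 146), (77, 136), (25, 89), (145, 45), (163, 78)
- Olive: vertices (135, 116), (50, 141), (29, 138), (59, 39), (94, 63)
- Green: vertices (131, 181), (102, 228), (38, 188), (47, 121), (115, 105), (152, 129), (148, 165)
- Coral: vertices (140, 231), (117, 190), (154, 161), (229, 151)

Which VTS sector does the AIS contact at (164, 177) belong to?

Cast a ray rightward from (164, 177). For each polygon, the edges (by vertex number in listed order) whose endpoints lie on opposite sides of y = 177, where each meets that height, and whether that is right or left of the point:
Blue: 1–2 at x≈127.9 (left), 3–4 at x≈83.5 (left) → 0 crossings.
Violet: no edge straddles that height → 0 crossings.
Olive: no edge straddles that height → 0 crossings.
Green: 3–4 at x≈39.5 (left), 7–1 at x≈135.2 (left) → 0 crossings.
Coral: 2–3 at x≈133.6 (left), 4–1 at x≈200.1 (right) → 1 crossing.
Only Coral has an odd count, so the point is inside Coral.

Coral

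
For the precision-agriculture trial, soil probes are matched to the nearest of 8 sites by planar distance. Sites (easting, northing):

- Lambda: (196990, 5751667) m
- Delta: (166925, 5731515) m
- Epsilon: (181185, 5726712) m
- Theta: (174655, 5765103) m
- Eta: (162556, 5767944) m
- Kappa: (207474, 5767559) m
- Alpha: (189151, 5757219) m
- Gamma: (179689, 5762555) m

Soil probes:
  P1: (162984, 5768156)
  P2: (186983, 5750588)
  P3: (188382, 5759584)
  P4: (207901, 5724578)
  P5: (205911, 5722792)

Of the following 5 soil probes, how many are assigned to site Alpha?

P1 → Eta
P2 → Alpha
P3 → Alpha
P4 → Epsilon
P5 → Epsilon
2 of the 5 go to Alpha.

2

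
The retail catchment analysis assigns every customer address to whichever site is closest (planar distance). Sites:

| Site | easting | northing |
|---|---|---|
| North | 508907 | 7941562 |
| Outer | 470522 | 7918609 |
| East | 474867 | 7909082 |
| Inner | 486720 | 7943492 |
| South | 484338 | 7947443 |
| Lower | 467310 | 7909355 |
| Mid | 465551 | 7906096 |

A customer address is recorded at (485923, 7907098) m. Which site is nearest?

East

Squared distances to each site:
North: 1716031552.000; Outer: 369693922.000; East: 126171392.000; Inner: 1325158445.000; South: 1630231250.000; Lower: 351537818.000; Mid: 416022388.000.
Minimum at East.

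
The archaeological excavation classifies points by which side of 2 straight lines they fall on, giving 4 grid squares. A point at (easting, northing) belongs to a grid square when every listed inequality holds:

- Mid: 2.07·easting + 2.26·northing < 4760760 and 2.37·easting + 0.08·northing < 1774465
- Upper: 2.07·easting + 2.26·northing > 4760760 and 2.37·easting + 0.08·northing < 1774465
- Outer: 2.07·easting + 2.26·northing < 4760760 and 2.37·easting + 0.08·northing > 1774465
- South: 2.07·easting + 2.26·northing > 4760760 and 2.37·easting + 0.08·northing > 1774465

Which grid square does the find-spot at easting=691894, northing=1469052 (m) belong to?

2.07·691894 + 2.26·1469052 = 4752278.100, which is < 4760760
2.37·691894 + 0.08·1469052 = 1757312.940, which is < 1774465
This sign pattern matches Mid.

Mid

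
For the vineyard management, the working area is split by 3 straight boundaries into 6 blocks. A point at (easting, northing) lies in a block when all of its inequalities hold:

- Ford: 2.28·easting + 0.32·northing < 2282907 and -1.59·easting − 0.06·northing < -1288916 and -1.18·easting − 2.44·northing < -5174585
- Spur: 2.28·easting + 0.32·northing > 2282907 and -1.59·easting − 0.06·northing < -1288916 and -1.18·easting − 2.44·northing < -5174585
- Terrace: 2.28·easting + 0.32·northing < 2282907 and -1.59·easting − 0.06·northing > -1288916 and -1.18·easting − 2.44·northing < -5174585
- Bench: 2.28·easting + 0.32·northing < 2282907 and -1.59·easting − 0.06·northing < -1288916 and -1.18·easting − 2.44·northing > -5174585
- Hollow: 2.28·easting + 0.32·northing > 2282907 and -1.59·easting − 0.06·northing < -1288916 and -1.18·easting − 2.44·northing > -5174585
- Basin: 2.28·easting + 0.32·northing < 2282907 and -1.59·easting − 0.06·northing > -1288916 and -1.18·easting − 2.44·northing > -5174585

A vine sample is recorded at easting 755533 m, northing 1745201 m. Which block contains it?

Bench

2.28·755533 + 0.32·1745201 = 2281079.560, which is < 2282907
-1.59·755533 − 0.06·1745201 = -1306009.530, which is < -1288916
-1.18·755533 − 2.44·1745201 = -5149819.380, which is > -5174585
This sign pattern matches Bench.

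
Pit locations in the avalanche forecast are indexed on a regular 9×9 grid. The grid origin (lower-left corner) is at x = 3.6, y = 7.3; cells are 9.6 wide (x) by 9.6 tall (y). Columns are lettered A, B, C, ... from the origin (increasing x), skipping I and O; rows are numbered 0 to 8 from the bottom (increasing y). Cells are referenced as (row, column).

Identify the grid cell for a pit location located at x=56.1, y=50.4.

(4, F)

Column index: ⌊(56.1 − 3.6) / 9.6⌋ = ⌊5.469⌋ = 5 → column F
Row offset from origin: ⌊(50.4 − 7.3) / 9.6⌋ = ⌊4.490⌋ = 4 → row 4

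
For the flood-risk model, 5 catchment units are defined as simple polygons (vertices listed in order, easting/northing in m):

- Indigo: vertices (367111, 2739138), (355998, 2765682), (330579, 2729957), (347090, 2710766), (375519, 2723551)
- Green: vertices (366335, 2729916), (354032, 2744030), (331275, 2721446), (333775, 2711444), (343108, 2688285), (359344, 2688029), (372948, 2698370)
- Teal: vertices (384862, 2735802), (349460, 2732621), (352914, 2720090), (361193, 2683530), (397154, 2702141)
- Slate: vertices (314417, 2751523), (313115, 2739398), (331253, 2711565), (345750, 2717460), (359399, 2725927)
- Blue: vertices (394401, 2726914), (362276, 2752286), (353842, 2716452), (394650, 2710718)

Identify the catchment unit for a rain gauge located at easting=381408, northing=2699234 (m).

Cast a ray rightward from (381408, 2699234). For each polygon, the edges (by vertex number in listed order) whose endpoints lie on opposite sides of northing = 2699234, where each meets that height, and whether that is right or left of the point:
Indigo: no edge straddles that height → 0 crossings.
Green: 4–5 at easting≈338695.6 (left), 7–1 at easting≈372766.9 (left) → 0 crossings.
Teal: 3–4 at easting≈357636.8 (left), 4–5 at easting≈391537.0 (right) → 1 crossing.
Slate: no edge straddles that height → 0 crossings.
Blue: no edge straddles that height → 0 crossings.
Only Teal has an odd count, so the point is inside Teal.

Teal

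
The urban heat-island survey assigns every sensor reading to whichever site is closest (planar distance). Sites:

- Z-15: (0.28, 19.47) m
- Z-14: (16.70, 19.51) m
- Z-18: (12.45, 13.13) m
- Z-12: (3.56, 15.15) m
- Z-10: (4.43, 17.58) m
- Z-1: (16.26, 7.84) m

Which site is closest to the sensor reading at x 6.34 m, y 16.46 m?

Z-10

Squared distances to each site:
Z-15: 45.784; Z-14: 116.632; Z-18: 48.421; Z-12: 9.444; Z-10: 4.902; Z-1: 172.711.
Minimum at Z-10.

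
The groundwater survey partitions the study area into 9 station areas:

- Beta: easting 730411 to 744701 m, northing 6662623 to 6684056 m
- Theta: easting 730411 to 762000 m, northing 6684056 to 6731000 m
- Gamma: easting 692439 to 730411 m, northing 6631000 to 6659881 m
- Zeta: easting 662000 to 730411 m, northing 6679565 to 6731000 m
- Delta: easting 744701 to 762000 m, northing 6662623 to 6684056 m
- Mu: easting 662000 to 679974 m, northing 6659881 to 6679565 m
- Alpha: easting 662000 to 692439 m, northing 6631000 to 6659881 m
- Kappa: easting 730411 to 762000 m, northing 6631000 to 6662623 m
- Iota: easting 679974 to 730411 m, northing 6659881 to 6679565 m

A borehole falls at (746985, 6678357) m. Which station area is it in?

Delta

The point has easting = 746985 and northing = 6678357.
Only Delta satisfies 744701 ≤ easting ≤ 762000 and 6662623 ≤ northing ≤ 6684056.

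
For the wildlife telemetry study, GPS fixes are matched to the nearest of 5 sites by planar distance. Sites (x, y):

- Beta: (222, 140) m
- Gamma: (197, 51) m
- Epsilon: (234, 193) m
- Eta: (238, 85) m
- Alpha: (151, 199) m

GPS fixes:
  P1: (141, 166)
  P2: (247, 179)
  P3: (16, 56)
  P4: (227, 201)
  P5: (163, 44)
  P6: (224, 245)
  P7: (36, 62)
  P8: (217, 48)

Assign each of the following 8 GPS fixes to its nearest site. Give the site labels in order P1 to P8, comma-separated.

Alpha, Epsilon, Gamma, Epsilon, Gamma, Epsilon, Gamma, Gamma

P1 → Alpha (d²=1189.00)
P2 → Epsilon (d²=365.00)
P3 → Gamma (d²=32786.00)
P4 → Epsilon (d²=113.00)
P5 → Gamma (d²=1205.00)
P6 → Epsilon (d²=2804.00)
P7 → Gamma (d²=26042.00)
P8 → Gamma (d²=409.00)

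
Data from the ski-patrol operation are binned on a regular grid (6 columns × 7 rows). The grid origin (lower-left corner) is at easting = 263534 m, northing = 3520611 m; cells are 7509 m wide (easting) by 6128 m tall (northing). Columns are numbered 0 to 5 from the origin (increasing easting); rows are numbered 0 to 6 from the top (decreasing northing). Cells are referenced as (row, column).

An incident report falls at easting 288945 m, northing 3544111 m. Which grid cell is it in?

(3, 3)

Column index: ⌊(288945 − 263534) / 7509⌋ = ⌊3.384⌋ = 3
Row offset from origin: ⌊(3544111 − 3520611) / 6128⌋ = ⌊3.835⌋ = 3 → row 3 (counted from top)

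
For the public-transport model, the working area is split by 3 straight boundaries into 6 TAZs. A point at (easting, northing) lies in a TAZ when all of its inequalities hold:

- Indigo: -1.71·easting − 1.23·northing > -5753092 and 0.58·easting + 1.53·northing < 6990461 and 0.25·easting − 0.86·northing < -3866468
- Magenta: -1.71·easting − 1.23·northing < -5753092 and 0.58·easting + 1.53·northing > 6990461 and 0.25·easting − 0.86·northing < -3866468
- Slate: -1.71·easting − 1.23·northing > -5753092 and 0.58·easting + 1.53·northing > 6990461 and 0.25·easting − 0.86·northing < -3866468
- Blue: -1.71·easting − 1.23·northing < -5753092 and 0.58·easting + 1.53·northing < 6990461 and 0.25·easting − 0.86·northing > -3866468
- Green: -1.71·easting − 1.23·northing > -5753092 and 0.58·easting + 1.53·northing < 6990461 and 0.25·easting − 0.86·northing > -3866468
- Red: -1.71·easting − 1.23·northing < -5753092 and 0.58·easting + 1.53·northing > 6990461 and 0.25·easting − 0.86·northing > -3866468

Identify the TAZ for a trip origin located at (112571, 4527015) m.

Red

-1.71·112571 − 1.23·4527015 = -5760724.860, which is < -5753092
0.58·112571 + 1.53·4527015 = 6991624.130, which is > 6990461
0.25·112571 − 0.86·4527015 = -3865090.150, which is > -3866468
This sign pattern matches Red.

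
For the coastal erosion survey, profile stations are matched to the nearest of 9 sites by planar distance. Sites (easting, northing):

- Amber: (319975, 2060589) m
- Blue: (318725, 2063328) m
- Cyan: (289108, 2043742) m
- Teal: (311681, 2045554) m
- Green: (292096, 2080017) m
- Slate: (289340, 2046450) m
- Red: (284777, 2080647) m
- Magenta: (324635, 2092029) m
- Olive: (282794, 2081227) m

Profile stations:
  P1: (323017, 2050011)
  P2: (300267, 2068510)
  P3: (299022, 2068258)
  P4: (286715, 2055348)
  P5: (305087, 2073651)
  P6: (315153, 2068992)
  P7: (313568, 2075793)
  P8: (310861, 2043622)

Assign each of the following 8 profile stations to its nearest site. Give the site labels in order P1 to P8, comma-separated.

Amber, Green, Green, Slate, Green, Blue, Blue, Teal

P1 → Amber (d²=121147848.00)
P2 → Green (d²=199176290.00)
P3 → Green (d²=186243557.00)
P4 → Slate (d²=86065029.00)
P5 → Green (d²=209292037.00)
P6 → Blue (d²=44840080.00)
P7 → Blue (d²=181970874.00)
P8 → Teal (d²=4405024.00)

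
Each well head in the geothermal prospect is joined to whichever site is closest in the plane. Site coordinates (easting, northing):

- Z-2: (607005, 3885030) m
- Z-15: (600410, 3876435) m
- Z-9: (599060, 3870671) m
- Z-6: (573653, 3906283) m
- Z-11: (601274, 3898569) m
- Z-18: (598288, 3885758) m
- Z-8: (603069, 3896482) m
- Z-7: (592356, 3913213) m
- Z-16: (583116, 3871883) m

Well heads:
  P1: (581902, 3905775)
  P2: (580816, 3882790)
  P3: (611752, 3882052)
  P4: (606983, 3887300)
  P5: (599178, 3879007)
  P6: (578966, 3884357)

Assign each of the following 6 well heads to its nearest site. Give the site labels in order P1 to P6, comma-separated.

Z-6, Z-16, Z-2, Z-2, Z-15, Z-16

P1 → Z-6 (d²=68304065.00)
P2 → Z-16 (d²=124252649.00)
P3 → Z-2 (d²=31402493.00)
P4 → Z-2 (d²=5153384.00)
P5 → Z-15 (d²=8133008.00)
P6 → Z-16 (d²=172823176.00)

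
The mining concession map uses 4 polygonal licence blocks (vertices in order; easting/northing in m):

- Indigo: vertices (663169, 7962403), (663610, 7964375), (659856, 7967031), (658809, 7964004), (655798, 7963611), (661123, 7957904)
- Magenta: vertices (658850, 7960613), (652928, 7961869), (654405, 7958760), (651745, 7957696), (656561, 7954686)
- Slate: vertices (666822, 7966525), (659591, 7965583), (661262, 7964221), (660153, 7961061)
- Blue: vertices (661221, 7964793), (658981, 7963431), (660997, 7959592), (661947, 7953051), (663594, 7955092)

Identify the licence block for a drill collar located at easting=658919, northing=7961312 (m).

Cast a ray rightward from (658919, 7961312). For each polygon, the edges (by vertex number in listed order) whose endpoints lie on opposite sides of northing = 7961312, where each meets that height, and whether that is right or left of the point:
Indigo: 5–6 at easting≈657943.1 (left), 6–1 at easting≈662672.8 (right) → 1 crossing.
Magenta: 1–2 at easting≈655554.2 (left), 2–3 at easting≈653192.6 (left) → 0 crossings.
Slate: 3–4 at easting≈660241.1 (right), 4–1 at easting≈660459.4 (right) → 2 crossings.
Blue: 2–3 at easting≈660093.8 (right), 5–1 at easting≈662072.5 (right) → 2 crossings.
Only Indigo has an odd count, so the point is inside Indigo.

Indigo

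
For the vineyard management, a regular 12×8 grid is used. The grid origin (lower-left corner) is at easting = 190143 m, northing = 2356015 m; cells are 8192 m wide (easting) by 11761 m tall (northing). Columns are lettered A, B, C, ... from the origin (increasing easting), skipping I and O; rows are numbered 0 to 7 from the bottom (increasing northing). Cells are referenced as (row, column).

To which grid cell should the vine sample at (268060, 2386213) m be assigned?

Column index: ⌊(268060 − 190143) / 8192⌋ = ⌊9.511⌋ = 9 → column K
Row offset from origin: ⌊(2386213 − 2356015) / 11761⌋ = ⌊2.568⌋ = 2 → row 2

(2, K)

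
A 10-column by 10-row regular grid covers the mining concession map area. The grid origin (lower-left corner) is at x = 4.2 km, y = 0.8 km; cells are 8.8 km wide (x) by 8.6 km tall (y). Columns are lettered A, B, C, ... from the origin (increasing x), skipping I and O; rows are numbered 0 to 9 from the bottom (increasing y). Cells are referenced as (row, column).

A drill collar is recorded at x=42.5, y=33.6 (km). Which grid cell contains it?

Column index: ⌊(42.5 − 4.2) / 8.8⌋ = ⌊4.352⌋ = 4 → column E
Row offset from origin: ⌊(33.6 − 0.8) / 8.6⌋ = ⌊3.814⌋ = 3 → row 3

(3, E)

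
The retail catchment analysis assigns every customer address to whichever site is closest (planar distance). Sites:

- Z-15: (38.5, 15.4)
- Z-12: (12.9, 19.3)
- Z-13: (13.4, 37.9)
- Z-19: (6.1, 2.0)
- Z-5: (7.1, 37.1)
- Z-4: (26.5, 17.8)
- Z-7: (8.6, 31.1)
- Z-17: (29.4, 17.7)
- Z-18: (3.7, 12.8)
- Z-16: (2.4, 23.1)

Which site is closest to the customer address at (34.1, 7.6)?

Z-15

Squared distances to each site:
Z-15: 80.200; Z-12: 586.330; Z-13: 1346.580; Z-19: 815.360; Z-5: 1599.250; Z-4: 161.800; Z-7: 1202.500; Z-17: 124.100; Z-18: 951.200; Z-16: 1245.140.
Minimum at Z-15.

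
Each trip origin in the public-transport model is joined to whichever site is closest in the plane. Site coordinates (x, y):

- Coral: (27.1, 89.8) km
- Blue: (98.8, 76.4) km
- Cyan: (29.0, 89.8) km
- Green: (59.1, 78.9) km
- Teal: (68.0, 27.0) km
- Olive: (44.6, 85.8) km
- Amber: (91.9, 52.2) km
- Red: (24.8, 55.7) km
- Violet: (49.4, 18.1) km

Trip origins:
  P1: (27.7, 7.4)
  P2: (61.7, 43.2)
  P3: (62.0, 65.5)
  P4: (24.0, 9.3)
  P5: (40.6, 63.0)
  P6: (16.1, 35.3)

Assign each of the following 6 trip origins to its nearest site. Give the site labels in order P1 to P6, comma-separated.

Violet, Teal, Green, Violet, Red, Red

P1 → Violet (d²=585.38)
P2 → Teal (d²=302.13)
P3 → Green (d²=187.97)
P4 → Violet (d²=722.60)
P5 → Red (d²=302.93)
P6 → Red (d²=491.85)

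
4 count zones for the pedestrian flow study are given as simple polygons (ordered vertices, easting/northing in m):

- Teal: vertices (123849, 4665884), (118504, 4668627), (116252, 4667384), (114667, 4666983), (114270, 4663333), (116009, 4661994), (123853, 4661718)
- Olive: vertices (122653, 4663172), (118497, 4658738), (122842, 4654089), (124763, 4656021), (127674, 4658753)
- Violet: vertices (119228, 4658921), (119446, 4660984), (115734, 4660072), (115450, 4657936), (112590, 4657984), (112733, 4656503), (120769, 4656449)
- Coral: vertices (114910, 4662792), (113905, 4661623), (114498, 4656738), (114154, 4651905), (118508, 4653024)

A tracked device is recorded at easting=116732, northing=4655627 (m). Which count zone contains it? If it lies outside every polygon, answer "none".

Coral

Cast a ray rightward from (116732, 4655627). For each polygon, the edges (by vertex number in listed order) whose endpoints lie on opposite sides of northing = 4655627, where each meets that height, and whether that is right or left of the point:
Teal: no edge straddles that height → 0 crossings.
Olive: 2–3 at easting≈121404.6 (right), 3–4 at easting≈124371.2 (right) → 2 crossings.
Violet: no edge straddles that height → 0 crossings.
Coral: 3–4 at easting≈114418.9 (left), 5–1 at easting≈117549.2 (right) → 1 crossing.
Only Coral has an odd count, so the point is inside Coral.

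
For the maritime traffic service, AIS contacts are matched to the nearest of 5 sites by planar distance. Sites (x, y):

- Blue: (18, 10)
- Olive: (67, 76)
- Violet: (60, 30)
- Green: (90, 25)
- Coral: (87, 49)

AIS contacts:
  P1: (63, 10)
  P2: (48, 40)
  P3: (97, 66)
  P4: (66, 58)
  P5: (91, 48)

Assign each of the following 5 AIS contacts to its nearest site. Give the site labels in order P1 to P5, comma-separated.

P1 → Violet (d²=409.00)
P2 → Violet (d²=244.00)
P3 → Coral (d²=389.00)
P4 → Olive (d²=325.00)
P5 → Coral (d²=17.00)

Violet, Violet, Coral, Olive, Coral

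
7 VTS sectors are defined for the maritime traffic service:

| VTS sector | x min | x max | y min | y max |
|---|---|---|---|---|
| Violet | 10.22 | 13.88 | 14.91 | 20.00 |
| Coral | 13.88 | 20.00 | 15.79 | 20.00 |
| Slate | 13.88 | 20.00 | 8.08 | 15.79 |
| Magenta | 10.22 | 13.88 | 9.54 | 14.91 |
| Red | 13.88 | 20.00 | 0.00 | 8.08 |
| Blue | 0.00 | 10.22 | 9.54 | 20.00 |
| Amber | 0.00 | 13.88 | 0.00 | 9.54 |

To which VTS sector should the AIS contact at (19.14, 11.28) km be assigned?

The point has x = 19.14 and y = 11.28.
Only Slate satisfies 13.88 ≤ x ≤ 20.00 and 8.08 ≤ y ≤ 15.79.

Slate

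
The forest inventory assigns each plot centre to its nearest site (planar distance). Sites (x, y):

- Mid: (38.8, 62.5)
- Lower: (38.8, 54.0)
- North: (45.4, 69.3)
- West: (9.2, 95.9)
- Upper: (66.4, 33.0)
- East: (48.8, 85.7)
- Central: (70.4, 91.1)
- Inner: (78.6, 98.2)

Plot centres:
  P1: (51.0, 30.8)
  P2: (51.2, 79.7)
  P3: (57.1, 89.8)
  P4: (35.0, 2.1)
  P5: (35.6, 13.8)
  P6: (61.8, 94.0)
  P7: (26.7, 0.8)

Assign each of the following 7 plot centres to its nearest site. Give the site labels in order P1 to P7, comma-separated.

P1 → Upper (d²=242.00)
P2 → East (d²=41.76)
P3 → East (d²=85.70)
P4 → Upper (d²=1940.77)
P5 → Upper (d²=1317.28)
P6 → Central (d²=82.37)
P7 → Upper (d²=2612.93)

Upper, East, East, Upper, Upper, Central, Upper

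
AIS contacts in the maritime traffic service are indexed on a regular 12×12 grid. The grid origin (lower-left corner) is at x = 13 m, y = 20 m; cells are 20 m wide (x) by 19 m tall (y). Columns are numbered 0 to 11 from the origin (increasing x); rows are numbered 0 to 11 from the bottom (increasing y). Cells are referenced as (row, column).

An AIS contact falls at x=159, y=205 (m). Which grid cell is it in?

(9, 7)

Column index: ⌊(159 − 13) / 20⌋ = ⌊7.300⌋ = 7
Row offset from origin: ⌊(205 − 20) / 19⌋ = ⌊9.737⌋ = 9 → row 9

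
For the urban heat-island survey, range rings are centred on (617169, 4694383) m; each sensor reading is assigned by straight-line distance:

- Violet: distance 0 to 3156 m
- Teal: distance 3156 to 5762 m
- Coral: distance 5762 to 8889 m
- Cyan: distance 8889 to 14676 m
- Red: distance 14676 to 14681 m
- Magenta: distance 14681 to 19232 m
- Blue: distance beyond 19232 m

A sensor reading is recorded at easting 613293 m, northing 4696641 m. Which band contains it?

Distance = √((613293−617169)² + (4696641−4694383)²) = √(15023376.000 + 5098564.000) = 4485.749 m.
3156 ≤ 4485.749 < 5762 → Teal.

Teal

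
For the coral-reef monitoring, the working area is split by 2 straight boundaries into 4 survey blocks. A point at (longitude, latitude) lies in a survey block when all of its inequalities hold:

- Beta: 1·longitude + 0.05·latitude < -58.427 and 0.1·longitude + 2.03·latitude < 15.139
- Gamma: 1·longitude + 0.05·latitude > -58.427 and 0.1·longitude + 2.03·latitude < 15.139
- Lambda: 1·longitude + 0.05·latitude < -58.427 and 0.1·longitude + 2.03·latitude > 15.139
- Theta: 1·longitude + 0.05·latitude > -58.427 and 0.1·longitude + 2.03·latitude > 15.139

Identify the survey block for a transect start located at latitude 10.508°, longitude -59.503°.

Lambda

1·-59.503 + 0.05·10.508 = -58.978, which is < -58.427
0.1·-59.503 + 2.03·10.508 = 15.381, which is > 15.139
This sign pattern matches Lambda.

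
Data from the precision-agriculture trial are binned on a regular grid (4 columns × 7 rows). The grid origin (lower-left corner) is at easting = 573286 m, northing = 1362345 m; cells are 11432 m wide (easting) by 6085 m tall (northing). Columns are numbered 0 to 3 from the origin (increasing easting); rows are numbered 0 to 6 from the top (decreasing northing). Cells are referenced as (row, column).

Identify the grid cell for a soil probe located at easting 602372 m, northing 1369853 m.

Column index: ⌊(602372 − 573286) / 11432⌋ = ⌊2.544⌋ = 2
Row offset from origin: ⌊(1369853 − 1362345) / 6085⌋ = ⌊1.234⌋ = 1 → row 5 (counted from top)

(5, 2)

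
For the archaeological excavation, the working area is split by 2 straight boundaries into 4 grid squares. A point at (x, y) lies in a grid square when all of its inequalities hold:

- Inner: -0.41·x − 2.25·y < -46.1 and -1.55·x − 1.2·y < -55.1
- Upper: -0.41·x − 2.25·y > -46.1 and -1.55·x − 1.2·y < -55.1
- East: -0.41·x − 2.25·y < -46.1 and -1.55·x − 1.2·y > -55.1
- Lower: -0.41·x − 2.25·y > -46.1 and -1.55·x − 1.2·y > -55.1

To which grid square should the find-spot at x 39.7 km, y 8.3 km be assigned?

Upper

-0.41·39.7 − 2.25·8.3 = -34.952, which is > -46.1
-1.55·39.7 − 1.2·8.3 = -71.495, which is < -55.1
This sign pattern matches Upper.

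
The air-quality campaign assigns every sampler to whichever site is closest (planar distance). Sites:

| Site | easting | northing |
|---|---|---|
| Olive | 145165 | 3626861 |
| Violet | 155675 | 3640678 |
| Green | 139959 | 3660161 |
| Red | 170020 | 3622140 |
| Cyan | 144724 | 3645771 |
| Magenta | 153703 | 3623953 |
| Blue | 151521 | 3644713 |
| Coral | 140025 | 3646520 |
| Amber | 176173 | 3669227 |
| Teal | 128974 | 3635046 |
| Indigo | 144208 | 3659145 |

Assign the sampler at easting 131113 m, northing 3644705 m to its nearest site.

Coral

Squared distances to each site:
Olive: 515867040.000; Violet: 619508573.000; Green: 317139652.000; Red: 2022933874.000; Cyan: 186395677.000; Magenta: 940953604.000; Blue: 416486528.000; Coral: 82717969.000; Amber: 2631732084.000; Teal: 97871602.000; Indigo: 379992625.000.
Minimum at Coral.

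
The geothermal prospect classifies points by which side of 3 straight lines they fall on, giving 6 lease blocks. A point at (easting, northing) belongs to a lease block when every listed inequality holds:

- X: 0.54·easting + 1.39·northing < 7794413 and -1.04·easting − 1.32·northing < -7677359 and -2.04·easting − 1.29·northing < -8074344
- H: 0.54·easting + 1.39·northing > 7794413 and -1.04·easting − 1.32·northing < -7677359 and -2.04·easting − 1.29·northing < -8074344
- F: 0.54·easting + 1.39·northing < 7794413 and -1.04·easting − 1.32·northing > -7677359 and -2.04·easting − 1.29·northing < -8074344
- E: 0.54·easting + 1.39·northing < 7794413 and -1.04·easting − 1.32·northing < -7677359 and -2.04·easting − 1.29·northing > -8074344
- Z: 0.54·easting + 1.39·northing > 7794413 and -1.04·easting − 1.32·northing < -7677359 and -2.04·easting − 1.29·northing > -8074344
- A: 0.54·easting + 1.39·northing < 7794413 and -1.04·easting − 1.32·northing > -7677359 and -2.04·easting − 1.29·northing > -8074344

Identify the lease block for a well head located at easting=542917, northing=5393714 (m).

E

0.54·542917 + 1.39·5393714 = 7790437.640, which is < 7794413
-1.04·542917 − 1.32·5393714 = -7684336.160, which is < -7677359
-2.04·542917 − 1.29·5393714 = -8065441.740, which is > -8074344
This sign pattern matches E.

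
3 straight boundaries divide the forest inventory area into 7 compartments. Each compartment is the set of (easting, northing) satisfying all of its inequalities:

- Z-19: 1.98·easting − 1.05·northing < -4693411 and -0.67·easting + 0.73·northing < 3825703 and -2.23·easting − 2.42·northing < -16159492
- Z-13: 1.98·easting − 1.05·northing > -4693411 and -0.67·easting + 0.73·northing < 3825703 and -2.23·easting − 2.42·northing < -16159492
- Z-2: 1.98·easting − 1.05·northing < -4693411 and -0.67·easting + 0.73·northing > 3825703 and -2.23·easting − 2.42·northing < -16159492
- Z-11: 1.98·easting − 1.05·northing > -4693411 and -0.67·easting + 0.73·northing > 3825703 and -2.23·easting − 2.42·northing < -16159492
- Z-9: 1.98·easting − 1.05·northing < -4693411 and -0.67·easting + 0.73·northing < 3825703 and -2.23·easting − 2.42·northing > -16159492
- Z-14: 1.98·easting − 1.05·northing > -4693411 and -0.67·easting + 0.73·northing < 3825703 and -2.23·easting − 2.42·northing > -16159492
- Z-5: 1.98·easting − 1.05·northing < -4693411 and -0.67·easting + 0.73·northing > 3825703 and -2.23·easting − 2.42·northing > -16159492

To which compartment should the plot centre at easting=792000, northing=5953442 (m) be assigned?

1.98·792000 − 1.05·5953442 = -4682954.100, which is > -4693411
-0.67·792000 + 0.73·5953442 = 3815372.660, which is < 3825703
-2.23·792000 − 2.42·5953442 = -16173489.640, which is < -16159492
This sign pattern matches Z-13.

Z-13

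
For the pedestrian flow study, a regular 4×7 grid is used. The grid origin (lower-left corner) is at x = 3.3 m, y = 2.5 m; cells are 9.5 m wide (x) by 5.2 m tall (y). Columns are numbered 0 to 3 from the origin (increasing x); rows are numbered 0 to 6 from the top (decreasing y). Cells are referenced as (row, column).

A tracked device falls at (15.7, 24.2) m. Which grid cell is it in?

(2, 1)

Column index: ⌊(15.7 − 3.3) / 9.5⌋ = ⌊1.305⌋ = 1
Row offset from origin: ⌊(24.2 − 2.5) / 5.2⌋ = ⌊4.173⌋ = 4 → row 2 (counted from top)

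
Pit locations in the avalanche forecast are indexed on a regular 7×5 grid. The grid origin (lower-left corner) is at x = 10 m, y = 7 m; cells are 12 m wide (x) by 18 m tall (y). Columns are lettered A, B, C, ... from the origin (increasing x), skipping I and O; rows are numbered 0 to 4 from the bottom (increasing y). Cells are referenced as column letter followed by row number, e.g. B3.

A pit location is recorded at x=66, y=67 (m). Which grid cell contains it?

E3

Column index: ⌊(66 − 10) / 12⌋ = ⌊4.667⌋ = 4 → column E
Row offset from origin: ⌊(67 − 7) / 18⌋ = ⌊3.333⌋ = 3 → row 3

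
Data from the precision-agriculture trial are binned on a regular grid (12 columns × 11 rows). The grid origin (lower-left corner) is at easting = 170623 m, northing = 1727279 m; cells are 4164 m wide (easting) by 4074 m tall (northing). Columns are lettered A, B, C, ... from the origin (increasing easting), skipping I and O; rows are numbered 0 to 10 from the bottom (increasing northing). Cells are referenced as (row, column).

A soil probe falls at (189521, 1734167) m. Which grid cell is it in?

(1, E)

Column index: ⌊(189521 − 170623) / 4164⌋ = ⌊4.538⌋ = 4 → column E
Row offset from origin: ⌊(1734167 − 1727279) / 4074⌋ = ⌊1.691⌋ = 1 → row 1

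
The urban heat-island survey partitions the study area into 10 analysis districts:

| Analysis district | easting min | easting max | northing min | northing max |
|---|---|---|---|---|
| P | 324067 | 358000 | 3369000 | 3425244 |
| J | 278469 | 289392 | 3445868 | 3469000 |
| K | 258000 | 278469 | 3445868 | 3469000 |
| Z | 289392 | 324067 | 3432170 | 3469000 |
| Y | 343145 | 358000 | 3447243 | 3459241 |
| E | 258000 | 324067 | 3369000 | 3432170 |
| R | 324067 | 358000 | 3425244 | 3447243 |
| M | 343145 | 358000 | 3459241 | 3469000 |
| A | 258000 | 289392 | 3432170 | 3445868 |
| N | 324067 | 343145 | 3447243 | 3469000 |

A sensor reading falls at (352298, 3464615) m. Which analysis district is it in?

M

The point has easting = 352298 and northing = 3464615.
Only M satisfies 343145 ≤ easting ≤ 358000 and 3459241 ≤ northing ≤ 3469000.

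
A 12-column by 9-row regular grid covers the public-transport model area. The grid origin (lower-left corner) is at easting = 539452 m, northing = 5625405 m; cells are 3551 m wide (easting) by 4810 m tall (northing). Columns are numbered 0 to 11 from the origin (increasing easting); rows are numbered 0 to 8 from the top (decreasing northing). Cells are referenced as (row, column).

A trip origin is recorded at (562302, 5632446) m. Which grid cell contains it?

Column index: ⌊(562302 − 539452) / 3551⌋ = ⌊6.435⌋ = 6
Row offset from origin: ⌊(5632446 − 5625405) / 4810⌋ = ⌊1.464⌋ = 1 → row 7 (counted from top)

(7, 6)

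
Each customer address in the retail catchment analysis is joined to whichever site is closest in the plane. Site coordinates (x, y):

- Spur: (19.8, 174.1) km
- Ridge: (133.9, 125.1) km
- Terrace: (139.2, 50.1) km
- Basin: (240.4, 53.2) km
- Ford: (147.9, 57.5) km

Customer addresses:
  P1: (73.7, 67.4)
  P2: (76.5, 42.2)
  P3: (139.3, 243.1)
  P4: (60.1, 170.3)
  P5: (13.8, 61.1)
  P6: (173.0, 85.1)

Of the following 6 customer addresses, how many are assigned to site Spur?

2

P1 → Terrace
P2 → Terrace
P3 → Ridge
P4 → Spur
P5 → Spur
P6 → Ford
2 of the 6 go to Spur.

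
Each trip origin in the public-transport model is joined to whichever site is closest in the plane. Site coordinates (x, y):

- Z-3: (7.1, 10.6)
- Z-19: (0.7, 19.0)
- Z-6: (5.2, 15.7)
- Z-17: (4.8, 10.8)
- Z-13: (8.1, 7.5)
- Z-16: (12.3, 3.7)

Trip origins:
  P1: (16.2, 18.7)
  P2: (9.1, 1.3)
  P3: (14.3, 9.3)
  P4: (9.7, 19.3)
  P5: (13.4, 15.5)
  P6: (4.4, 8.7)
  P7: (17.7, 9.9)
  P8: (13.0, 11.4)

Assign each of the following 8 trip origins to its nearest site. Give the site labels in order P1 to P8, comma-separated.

P1 → Z-6 (d²=130.00)
P2 → Z-16 (d²=16.00)
P3 → Z-16 (d²=35.36)
P4 → Z-6 (d²=33.21)
P5 → Z-3 (d²=63.70)
P6 → Z-17 (d²=4.57)
P7 → Z-16 (d²=67.60)
P8 → Z-3 (d²=35.45)

Z-6, Z-16, Z-16, Z-6, Z-3, Z-17, Z-16, Z-3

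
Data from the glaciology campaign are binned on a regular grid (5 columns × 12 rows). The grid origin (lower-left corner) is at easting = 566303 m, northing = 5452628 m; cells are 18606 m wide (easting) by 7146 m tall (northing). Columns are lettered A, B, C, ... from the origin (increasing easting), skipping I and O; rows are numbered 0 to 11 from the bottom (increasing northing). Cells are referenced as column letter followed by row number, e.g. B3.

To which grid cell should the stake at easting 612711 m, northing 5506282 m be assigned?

Column index: ⌊(612711 − 566303) / 18606⌋ = ⌊2.494⌋ = 2 → column C
Row offset from origin: ⌊(5506282 − 5452628) / 7146⌋ = ⌊7.508⌋ = 7 → row 7

C7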